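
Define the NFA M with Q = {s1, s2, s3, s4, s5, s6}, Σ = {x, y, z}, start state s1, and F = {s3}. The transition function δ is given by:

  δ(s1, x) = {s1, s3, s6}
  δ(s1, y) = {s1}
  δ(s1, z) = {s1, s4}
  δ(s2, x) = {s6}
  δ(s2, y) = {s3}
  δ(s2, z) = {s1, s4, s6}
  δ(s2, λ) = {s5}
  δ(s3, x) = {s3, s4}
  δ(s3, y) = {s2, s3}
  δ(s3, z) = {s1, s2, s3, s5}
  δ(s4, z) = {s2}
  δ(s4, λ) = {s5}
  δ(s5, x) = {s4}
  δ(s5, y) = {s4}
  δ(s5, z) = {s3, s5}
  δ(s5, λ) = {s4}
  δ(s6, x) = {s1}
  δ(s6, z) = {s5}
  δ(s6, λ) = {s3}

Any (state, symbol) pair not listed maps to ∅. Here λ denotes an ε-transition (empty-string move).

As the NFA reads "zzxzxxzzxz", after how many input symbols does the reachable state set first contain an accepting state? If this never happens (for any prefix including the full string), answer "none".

2

Start in {s1}.
Read 'z': s1→{s1, s4}; union {s1, s4}; ε-closure = {s1, s4, s5}.
Read 'z': s1→{s1, s4}, s4→{s2}, s5→{s3, s5}; now {s1, s2, s3, s4, s5}.
None of the earlier sets intersect F, but {s1, s2, s3, s4, s5} does.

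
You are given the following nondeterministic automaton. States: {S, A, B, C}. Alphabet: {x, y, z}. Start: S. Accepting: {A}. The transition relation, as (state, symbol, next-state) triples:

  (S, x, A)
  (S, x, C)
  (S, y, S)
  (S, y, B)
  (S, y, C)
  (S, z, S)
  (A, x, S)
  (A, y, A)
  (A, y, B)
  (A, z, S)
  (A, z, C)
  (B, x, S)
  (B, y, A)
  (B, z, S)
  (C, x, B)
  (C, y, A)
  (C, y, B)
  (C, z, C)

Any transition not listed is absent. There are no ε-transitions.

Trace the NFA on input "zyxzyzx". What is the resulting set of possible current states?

Start in {S}.
Read 'z': {S} → {S}.
Read 'y': {S} → {S, B, C}.
Read 'x': {S, B, C} → {S, A, B, C}.
Read 'z': {S, A, B, C} → {S, C}.
Read 'y': {S, C} → {S, A, B, C}.
Read 'z': {S, A, B, C} → {S, C}.
Read 'x': {S, C} → {A, B, C}.

{A, B, C}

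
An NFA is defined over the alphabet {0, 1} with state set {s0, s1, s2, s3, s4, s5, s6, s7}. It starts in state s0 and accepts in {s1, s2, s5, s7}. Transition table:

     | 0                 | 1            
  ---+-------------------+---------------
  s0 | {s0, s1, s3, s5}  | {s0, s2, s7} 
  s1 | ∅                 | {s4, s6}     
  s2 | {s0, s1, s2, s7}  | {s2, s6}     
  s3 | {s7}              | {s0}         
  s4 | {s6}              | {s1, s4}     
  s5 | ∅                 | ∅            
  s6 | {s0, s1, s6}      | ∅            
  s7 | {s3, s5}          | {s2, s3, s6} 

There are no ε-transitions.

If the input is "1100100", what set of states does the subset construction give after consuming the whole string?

{s0, s1, s2, s3, s5, s6, s7}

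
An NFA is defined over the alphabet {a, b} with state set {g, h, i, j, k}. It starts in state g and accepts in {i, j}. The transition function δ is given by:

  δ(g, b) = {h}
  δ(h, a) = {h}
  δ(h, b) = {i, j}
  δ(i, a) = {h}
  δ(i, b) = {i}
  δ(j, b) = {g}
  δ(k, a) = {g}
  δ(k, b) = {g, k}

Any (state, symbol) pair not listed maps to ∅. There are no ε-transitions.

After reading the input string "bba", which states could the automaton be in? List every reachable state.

Start in {g}.
Read 'b': {g} → {h}.
Read 'b': {h} → {i, j}.
Read 'a': {i, j} → {h}.

{h}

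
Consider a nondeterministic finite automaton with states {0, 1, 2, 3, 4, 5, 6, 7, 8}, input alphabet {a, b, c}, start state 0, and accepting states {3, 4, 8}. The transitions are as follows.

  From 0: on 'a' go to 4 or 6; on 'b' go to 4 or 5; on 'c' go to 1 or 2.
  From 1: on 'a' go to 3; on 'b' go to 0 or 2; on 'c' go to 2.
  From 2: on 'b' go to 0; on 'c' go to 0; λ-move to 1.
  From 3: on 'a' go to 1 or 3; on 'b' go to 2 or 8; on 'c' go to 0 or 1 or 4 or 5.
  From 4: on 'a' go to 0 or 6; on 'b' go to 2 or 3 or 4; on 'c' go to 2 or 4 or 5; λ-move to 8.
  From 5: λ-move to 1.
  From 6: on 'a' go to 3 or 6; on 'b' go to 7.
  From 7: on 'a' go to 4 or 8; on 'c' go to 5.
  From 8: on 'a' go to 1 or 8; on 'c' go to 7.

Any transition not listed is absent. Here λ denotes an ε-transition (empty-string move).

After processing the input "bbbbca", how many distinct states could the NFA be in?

6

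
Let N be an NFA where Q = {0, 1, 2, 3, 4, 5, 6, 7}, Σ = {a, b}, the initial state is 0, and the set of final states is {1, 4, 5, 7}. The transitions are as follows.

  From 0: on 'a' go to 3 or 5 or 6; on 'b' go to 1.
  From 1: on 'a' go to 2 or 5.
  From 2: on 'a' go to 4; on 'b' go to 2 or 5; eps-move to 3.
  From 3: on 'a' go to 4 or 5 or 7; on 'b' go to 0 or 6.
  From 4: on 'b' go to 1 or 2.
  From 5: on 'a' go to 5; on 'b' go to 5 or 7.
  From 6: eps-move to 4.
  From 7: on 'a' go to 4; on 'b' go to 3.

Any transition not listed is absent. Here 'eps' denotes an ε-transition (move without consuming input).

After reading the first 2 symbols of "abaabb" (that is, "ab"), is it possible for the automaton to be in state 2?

Start in {0}.
Read 'a': {0} → {3, 4, 5, 6}.
Read 'b': {3, 4, 5, 6} → {0, 1, 2, 3, 4, 5, 6, 7}.
State 2 is in {0, 1, 2, 3, 4, 5, 6, 7}.

Yes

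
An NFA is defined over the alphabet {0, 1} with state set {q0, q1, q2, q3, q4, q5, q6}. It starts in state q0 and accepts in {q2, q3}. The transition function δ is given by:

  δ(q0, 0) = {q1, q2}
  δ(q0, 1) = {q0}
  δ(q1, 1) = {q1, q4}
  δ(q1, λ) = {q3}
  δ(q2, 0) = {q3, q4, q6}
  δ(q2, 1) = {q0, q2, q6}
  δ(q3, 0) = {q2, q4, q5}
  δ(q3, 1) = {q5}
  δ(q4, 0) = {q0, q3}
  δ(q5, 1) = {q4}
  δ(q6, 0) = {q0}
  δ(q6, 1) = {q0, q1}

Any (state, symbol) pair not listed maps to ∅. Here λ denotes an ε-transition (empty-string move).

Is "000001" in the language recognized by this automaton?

Yes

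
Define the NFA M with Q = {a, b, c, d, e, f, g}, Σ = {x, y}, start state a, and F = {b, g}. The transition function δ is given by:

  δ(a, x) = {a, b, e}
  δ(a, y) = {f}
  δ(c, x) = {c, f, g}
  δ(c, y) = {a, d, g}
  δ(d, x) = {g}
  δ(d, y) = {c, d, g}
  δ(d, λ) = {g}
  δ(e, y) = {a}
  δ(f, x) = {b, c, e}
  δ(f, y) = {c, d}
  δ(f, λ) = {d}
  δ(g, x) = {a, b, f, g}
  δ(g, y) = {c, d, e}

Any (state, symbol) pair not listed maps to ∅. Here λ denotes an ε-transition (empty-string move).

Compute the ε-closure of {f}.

{d, f, g}

Begin with {f}.
ε-move f → d; add d.
ε-move d → g; add g.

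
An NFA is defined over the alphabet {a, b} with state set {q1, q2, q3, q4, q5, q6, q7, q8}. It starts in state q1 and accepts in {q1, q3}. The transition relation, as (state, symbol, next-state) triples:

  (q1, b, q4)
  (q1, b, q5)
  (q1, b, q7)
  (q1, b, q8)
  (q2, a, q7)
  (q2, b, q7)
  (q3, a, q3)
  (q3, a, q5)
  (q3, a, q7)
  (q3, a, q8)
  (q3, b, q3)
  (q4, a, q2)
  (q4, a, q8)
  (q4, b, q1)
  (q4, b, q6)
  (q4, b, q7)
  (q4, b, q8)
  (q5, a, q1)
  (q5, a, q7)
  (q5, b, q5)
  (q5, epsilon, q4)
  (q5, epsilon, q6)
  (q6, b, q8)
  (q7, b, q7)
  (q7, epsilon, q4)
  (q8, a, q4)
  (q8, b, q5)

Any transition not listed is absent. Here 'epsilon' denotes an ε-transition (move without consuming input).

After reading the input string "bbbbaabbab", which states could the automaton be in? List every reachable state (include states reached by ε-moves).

Start in {q1}.
Read 'b': {q1} → {q4, q5, q6, q7, q8}.
Read 'b': {q4, q5, q6, q7, q8} → {q1, q4, q5, q6, q7, q8}.
Read 'b': {q1, q4, q5, q6, q7, q8} → {q1, q4, q5, q6, q7, q8}.
Read 'b': {q1, q4, q5, q6, q7, q8} → {q1, q4, q5, q6, q7, q8}.
Read 'a': {q1, q4, q5, q6, q7, q8} → {q1, q2, q4, q7, q8}.
Read 'a': {q1, q2, q4, q7, q8} → {q2, q4, q7, q8}.
Read 'b': {q2, q4, q7, q8} → {q1, q4, q5, q6, q7, q8}.
Read 'b': {q1, q4, q5, q6, q7, q8} → {q1, q4, q5, q6, q7, q8}.
Read 'a': {q1, q4, q5, q6, q7, q8} → {q1, q2, q4, q7, q8}.
Read 'b': {q1, q2, q4, q7, q8} → {q1, q4, q5, q6, q7, q8}.

{q1, q4, q5, q6, q7, q8}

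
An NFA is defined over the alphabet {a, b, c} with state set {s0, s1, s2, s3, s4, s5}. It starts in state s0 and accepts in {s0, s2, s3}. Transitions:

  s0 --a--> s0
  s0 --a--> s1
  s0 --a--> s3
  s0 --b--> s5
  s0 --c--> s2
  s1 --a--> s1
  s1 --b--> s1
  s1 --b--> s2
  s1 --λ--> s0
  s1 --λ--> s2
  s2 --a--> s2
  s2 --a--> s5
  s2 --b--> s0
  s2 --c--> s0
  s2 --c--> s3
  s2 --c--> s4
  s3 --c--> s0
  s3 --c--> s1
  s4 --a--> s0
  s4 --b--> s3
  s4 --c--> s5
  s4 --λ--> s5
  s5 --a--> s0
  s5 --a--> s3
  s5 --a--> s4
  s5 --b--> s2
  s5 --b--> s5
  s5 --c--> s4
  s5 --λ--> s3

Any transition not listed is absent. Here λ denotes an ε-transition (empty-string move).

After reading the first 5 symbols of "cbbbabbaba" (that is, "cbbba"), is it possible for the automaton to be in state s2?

Yes

Start in {s0}.
Read 'c': {s0} → {s2}.
Read 'b': {s2} → {s0}.
Read 'b': {s0} → {s3, s5}.
Read 'b': {s3, s5} → {s2, s3, s5}.
Read 'a': {s2, s3, s5} → {s0, s2, s3, s4, s5}.
State s2 is in {s0, s2, s3, s4, s5}.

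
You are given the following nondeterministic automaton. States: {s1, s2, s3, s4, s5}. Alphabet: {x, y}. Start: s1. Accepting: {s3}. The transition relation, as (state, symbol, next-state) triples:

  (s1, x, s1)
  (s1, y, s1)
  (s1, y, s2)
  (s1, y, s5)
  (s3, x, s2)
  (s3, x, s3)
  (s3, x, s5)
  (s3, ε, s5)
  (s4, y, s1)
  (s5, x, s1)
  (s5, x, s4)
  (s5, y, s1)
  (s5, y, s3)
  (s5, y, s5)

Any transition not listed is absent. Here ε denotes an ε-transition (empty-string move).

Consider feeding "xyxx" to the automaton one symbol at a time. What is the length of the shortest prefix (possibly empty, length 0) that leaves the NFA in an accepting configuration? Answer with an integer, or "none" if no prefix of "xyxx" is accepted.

none

Start in {s1}.
Read 'x': s1→{s1}; now {s1}.
Read 'y': s1→{s1, s2, s5}; now {s1, s2, s5}.
Read 'x': s1→{s1}, s2→∅, s5→{s1, s4}; now {s1, s4}.
Read 'x': s1→{s1}, s4→∅; now {s1}.
No reachable set along the way intersects F.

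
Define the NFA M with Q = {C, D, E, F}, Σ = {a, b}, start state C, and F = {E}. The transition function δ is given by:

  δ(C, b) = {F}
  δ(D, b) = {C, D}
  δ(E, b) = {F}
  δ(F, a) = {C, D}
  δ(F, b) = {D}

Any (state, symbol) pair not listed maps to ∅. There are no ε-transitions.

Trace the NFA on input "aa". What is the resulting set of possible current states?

Start in {C}.
Read 'a': C→∅; now ∅.
The set is empty and remains empty for the remaining 1 symbol.

∅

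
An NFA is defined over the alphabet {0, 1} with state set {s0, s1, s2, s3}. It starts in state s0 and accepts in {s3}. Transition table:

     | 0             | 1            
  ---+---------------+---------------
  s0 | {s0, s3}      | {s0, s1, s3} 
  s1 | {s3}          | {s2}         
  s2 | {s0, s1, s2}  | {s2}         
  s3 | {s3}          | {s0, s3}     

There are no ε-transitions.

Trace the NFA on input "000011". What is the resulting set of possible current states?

{s0, s1, s2, s3}

Start in {s0}.
Read '0': {s0} → {s0, s3}.
Read '0': {s0, s3} → {s0, s3}.
Read '0': {s0, s3} → {s0, s3}.
Read '0': {s0, s3} → {s0, s3}.
Read '1': {s0, s3} → {s0, s1, s3}.
Read '1': {s0, s1, s3} → {s0, s1, s2, s3}.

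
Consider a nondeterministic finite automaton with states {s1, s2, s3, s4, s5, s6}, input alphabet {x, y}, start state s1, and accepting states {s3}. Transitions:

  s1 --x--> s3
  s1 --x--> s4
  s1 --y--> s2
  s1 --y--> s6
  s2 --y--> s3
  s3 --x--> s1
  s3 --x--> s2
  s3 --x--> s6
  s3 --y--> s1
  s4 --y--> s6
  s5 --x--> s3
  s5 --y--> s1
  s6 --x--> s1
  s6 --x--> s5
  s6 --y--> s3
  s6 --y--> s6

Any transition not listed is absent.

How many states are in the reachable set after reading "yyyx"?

Start in {s1}.
Read 'y': {s1} → {s2, s6}.
Read 'y': {s2, s6} → {s3, s6}.
Read 'y': {s3, s6} → {s1, s3, s6}.
Read 'x': {s1, s3, s6} → {s1, s2, s3, s4, s5, s6}.
That set has 6 states.

6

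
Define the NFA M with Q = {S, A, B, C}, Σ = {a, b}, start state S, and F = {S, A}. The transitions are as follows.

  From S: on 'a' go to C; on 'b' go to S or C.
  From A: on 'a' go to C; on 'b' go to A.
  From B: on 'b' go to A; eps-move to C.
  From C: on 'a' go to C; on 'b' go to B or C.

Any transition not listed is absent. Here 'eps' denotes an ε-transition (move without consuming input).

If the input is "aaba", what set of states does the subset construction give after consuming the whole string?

{C}

Start in {S}.
Read 'a': {S} → {C}.
Read 'a': {C} → {C}.
Read 'b': {C} → {B, C}.
Read 'a': {B, C} → {C}.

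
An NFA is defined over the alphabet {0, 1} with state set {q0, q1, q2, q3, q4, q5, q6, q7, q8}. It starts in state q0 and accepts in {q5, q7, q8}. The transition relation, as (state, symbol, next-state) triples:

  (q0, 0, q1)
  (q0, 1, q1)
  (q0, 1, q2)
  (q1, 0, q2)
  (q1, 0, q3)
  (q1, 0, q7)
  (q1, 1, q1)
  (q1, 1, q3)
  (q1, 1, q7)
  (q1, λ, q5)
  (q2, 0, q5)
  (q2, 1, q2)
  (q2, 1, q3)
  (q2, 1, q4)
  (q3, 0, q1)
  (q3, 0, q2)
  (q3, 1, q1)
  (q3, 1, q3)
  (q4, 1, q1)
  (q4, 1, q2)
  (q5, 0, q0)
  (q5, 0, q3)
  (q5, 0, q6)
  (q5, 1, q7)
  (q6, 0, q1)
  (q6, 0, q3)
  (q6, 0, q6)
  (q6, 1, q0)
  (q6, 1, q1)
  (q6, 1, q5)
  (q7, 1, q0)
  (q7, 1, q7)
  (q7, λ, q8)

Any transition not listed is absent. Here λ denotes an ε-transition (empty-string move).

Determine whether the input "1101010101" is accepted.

Yes

Start in {q0}.
Read '1': q0→{q1, q2}; union {q1, q2}; ε-closure = {q1, q2, q5}.
Read '1': q1→{q1, q3, q7}, q2→{q2, q3, q4}, q5→{q7}; union {q1, q2, q3, q4, q7}; ε-closure = {q1, q2, q3, q4, q5, q7, q8}.
Read '0': q1→{q2, q3, q7}, q2→{q5}, q3→{q1, q2}, q4→∅, q5→{q0, q3, q6}, q7→∅, q8→∅; union {q0, q1, q2, q3, q5, q6, q7}; ε-closure = {q0, q1, q2, q3, q5, q6, q7, q8}.
Read '1': q0→{q1, q2}, q1→{q1, q3, q7}, q2→{q2, q3, q4}, q3→{q1, q3}, q5→{q7}, q6→{q0, q1, q5}, q7→{q0, q7}, q8→∅; union {q0, q1, q2, q3, q4, q5, q7}; ε-closure = {q0, q1, q2, q3, q4, q5, q7, q8}.
Read '0': q0→{q1}, q1→{q2, q3, q7}, q2→{q5}, q3→{q1, q2}, q4→∅, q5→{q0, q3, q6}, q7→∅, q8→∅; union {q0, q1, q2, q3, q5, q6, q7}; ε-closure = {q0, q1, q2, q3, q5, q6, q7, q8}.
Read '1': q0→{q1, q2}, q1→{q1, q3, q7}, q2→{q2, q3, q4}, q3→{q1, q3}, q5→{q7}, q6→{q0, q1, q5}, q7→{q0, q7}, q8→∅; union {q0, q1, q2, q3, q4, q5, q7}; ε-closure = {q0, q1, q2, q3, q4, q5, q7, q8}.
Read '0': q0→{q1}, q1→{q2, q3, q7}, q2→{q5}, q3→{q1, q2}, q4→∅, q5→{q0, q3, q6}, q7→∅, q8→∅; union {q0, q1, q2, q3, q5, q6, q7}; ε-closure = {q0, q1, q2, q3, q5, q6, q7, q8}.
Read '1': q0→{q1, q2}, q1→{q1, q3, q7}, q2→{q2, q3, q4}, q3→{q1, q3}, q5→{q7}, q6→{q0, q1, q5}, q7→{q0, q7}, q8→∅; union {q0, q1, q2, q3, q4, q5, q7}; ε-closure = {q0, q1, q2, q3, q4, q5, q7, q8}.
Read '0': q0→{q1}, q1→{q2, q3, q7}, q2→{q5}, q3→{q1, q2}, q4→∅, q5→{q0, q3, q6}, q7→∅, q8→∅; union {q0, q1, q2, q3, q5, q6, q7}; ε-closure = {q0, q1, q2, q3, q5, q6, q7, q8}.
Read '1': q0→{q1, q2}, q1→{q1, q3, q7}, q2→{q2, q3, q4}, q3→{q1, q3}, q5→{q7}, q6→{q0, q1, q5}, q7→{q0, q7}, q8→∅; union {q0, q1, q2, q3, q4, q5, q7}; ε-closure = {q0, q1, q2, q3, q4, q5, q7, q8}.
The final set {q0, q1, q2, q3, q4, q5, q7, q8} contains the accepting states q5, q7, q8.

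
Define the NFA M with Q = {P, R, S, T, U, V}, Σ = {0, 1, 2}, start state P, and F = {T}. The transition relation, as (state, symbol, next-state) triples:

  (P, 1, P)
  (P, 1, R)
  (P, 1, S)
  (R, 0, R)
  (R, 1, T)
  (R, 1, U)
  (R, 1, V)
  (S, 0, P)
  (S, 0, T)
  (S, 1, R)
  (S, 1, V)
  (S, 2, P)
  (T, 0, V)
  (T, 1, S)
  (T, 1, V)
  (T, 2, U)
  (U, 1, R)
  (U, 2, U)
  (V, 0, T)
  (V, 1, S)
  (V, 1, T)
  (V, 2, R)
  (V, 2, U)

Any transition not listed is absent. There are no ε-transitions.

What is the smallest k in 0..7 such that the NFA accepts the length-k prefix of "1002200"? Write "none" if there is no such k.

2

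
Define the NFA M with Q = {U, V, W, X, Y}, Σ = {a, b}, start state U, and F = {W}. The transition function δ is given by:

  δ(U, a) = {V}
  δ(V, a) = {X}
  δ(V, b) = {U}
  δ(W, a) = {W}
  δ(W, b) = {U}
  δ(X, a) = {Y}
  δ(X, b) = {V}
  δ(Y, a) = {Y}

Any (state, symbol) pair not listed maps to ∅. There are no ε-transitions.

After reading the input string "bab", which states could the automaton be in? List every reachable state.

∅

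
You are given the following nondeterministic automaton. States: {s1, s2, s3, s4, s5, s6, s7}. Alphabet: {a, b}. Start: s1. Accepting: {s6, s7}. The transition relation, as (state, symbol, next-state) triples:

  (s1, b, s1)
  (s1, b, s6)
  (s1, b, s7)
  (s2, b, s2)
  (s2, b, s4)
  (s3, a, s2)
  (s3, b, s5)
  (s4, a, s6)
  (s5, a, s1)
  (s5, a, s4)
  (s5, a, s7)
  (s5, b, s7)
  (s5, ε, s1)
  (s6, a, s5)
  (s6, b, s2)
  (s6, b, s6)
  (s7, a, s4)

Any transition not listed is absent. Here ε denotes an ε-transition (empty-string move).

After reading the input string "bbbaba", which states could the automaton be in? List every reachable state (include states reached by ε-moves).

{s1, s4, s5}

Start in {s1}.
Read 'b': s1→{s1, s6, s7}; now {s1, s6, s7}.
Read 'b': s1→{s1, s6, s7}, s6→{s2, s6}, s7→∅; now {s1, s2, s6, s7}.
Read 'b': s1→{s1, s6, s7}, s2→{s2, s4}, s6→{s2, s6}, s7→∅; now {s1, s2, s4, s6, s7}.
Read 'a': s1→∅, s2→∅, s4→{s6}, s6→{s5}, s7→{s4}; union {s4, s5, s6}; ε-closure = {s1, s4, s5, s6}.
Read 'b': s1→{s1, s6, s7}, s4→∅, s5→{s7}, s6→{s2, s6}; now {s1, s2, s6, s7}.
Read 'a': s1→∅, s2→∅, s6→{s5}, s7→{s4}; union {s4, s5}; ε-closure = {s1, s4, s5}.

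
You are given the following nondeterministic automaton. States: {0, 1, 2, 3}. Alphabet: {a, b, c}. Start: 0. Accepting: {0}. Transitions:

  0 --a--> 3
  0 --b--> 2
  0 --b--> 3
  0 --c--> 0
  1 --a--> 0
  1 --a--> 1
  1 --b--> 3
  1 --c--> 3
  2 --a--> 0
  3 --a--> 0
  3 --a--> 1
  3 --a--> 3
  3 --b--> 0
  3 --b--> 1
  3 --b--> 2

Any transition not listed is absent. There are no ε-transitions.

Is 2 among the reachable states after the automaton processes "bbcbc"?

No

Start in {0}.
Read 'b': {0} → {2, 3}.
Read 'b': {2, 3} → {0, 1, 2}.
Read 'c': {0, 1, 2} → {0, 3}.
Read 'b': {0, 3} → {0, 1, 2, 3}.
Read 'c': {0, 1, 2, 3} → {0, 3}.
State 2 is not in {0, 3}.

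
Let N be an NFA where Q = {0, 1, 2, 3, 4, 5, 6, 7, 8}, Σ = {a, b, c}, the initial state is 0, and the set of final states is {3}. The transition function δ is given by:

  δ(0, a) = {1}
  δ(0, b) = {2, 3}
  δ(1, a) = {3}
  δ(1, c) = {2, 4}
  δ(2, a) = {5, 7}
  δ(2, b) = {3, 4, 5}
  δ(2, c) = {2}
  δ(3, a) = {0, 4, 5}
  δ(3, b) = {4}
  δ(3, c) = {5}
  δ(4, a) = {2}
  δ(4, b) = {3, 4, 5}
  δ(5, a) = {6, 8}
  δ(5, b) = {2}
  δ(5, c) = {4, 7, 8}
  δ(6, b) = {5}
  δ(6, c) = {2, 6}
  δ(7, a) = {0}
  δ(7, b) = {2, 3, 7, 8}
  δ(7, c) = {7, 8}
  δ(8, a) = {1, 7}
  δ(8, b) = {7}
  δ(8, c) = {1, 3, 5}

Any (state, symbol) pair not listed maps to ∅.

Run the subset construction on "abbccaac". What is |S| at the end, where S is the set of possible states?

Start in {0}.
Read 'a': {0} → {1}.
Read 'b': {1} → ∅.
The set is empty and remains empty for the remaining 6 symbols.
That set has 0 states.

0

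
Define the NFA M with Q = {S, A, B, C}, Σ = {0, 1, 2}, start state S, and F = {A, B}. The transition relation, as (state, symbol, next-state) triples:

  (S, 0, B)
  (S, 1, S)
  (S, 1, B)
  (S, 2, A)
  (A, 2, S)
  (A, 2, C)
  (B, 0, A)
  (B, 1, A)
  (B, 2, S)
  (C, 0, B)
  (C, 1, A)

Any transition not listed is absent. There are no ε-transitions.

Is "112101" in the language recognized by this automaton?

Start in {S}.
Read '1': {S} → {S, B}.
Read '1': {S, B} → {S, A, B}.
Read '2': {S, A, B} → {S, A, C}.
Read '1': {S, A, C} → {S, A, B}.
Read '0': {S, A, B} → {A, B}.
Read '1': {A, B} → {A}.
The final set {A} contains the accepting state A.

Yes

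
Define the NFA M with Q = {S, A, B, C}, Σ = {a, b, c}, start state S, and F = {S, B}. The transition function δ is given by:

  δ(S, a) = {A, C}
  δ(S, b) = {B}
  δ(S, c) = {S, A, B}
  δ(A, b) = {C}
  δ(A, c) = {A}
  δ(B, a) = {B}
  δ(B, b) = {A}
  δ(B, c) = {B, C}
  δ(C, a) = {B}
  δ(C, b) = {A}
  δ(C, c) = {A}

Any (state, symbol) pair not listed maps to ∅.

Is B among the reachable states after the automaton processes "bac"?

Yes

Start in {S}.
Read 'b': {S} → {B}.
Read 'a': {B} → {B}.
Read 'c': {B} → {B, C}.
State B is in {B, C}.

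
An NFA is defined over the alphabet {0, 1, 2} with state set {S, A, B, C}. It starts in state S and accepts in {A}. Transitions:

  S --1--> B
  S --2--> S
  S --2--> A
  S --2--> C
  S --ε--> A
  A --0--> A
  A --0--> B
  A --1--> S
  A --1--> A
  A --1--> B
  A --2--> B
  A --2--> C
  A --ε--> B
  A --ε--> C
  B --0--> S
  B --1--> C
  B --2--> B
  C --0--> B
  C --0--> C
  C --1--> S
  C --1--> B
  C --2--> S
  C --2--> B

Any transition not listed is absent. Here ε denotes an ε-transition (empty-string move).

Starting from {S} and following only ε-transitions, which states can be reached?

{S, A, B, C}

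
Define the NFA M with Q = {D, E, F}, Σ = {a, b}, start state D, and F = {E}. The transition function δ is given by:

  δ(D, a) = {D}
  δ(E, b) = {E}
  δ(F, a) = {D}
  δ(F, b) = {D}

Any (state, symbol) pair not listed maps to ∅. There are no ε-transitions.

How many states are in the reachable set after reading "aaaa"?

Start in {D}.
Read 'a': D→{D}; now {D}.
Read 'a': D→{D}; now {D}.
Read 'a': D→{D}; now {D}.
Read 'a': D→{D}; now {D}.
That set has 1 state.

1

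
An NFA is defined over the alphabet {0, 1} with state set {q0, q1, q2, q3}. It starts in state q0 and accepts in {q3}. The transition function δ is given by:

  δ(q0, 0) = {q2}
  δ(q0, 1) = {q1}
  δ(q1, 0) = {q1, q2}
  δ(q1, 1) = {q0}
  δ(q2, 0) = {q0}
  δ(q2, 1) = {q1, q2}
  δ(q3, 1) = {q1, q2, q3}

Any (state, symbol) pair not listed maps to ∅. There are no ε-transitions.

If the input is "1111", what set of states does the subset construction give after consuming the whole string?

{q0}

Start in {q0}.
Read '1': q0→{q1}; now {q1}.
Read '1': q1→{q0}; now {q0}.
Read '1': q0→{q1}; now {q1}.
Read '1': q1→{q0}; now {q0}.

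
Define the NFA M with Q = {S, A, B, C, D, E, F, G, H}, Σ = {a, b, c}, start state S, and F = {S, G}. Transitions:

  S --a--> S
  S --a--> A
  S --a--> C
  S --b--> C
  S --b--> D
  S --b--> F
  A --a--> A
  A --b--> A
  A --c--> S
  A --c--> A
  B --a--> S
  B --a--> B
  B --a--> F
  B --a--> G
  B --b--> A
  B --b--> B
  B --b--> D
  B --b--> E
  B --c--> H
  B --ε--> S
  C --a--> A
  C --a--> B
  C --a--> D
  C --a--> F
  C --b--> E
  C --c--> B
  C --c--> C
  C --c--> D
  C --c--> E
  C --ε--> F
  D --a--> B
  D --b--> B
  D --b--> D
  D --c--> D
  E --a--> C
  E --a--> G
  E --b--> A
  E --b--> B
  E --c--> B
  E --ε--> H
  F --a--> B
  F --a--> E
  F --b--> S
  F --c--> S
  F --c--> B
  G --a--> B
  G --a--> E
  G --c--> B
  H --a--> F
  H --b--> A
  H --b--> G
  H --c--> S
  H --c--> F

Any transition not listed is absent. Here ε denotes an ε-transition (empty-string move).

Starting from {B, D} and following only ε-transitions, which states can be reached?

Begin with {B, D}.
ε-move B → S; add S.

{S, B, D}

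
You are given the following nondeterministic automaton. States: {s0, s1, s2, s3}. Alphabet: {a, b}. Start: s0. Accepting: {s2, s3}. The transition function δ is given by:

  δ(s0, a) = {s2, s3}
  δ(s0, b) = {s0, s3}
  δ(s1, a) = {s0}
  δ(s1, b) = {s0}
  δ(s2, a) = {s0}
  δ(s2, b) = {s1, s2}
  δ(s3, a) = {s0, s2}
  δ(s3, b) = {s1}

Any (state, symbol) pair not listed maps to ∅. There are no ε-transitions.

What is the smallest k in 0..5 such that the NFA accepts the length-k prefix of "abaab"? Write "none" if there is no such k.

Start in {s0}.
Read 'a': {s0} → {s2, s3}.
None of the earlier sets intersect F, but {s2, s3} does.

1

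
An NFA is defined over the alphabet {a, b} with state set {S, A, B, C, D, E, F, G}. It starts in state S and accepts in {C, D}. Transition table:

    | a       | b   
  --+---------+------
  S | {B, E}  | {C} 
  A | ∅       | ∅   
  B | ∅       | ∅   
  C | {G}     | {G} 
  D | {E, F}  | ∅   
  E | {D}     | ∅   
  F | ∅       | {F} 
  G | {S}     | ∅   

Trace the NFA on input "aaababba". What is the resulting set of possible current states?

Start in {S}.
Read 'a': {S} → {B, E}.
Read 'a': {B, E} → {D}.
Read 'a': {D} → {E, F}.
Read 'b': {E, F} → {F}.
Read 'a': {F} → ∅.
The set is empty and remains empty for the remaining 3 symbols.

∅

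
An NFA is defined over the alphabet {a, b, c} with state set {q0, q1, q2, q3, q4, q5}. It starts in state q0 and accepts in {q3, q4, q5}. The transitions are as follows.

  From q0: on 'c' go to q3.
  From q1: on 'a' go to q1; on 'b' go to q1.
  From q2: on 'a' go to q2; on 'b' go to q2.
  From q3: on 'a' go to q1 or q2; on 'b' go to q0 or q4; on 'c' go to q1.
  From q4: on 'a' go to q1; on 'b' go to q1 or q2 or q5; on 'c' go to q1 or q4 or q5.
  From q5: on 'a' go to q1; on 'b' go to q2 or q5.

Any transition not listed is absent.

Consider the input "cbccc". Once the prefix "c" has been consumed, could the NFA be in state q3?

Yes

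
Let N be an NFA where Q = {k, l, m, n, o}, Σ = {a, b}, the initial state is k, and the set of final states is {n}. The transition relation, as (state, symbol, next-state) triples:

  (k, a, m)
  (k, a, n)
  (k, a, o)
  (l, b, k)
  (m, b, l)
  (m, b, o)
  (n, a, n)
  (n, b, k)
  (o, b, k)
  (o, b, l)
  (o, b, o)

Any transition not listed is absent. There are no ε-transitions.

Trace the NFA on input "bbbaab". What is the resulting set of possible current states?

Start in {k}.
Read 'b': k→∅; now ∅.
The set is empty and remains empty for the remaining 5 symbols.

∅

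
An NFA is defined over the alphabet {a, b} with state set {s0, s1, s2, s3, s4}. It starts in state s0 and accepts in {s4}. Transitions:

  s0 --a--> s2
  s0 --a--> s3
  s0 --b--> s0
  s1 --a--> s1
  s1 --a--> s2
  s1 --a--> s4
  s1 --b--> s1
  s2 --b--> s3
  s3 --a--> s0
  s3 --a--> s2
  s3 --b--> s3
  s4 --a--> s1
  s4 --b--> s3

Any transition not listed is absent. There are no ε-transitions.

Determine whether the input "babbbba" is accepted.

Start in {s0}.
Read 'b': s0→{s0}; now {s0}.
Read 'a': s0→{s2, s3}; now {s2, s3}.
Read 'b': s2→{s3}, s3→{s3}; now {s3}.
Read 'b': s3→{s3}; now {s3}.
Read 'b': s3→{s3}; now {s3}.
Read 'b': s3→{s3}; now {s3}.
Read 'a': s3→{s0, s2}; now {s0, s2}.
The final set {s0, s2} contains no accepting state.

No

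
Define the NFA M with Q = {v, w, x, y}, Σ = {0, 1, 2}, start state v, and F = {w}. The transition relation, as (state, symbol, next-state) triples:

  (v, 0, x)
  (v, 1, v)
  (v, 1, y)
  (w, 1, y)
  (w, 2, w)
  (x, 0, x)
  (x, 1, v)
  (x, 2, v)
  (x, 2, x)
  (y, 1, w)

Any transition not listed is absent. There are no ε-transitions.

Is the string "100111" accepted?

Start in {v}.
Read '1': v→{v, y}; now {v, y}.
Read '0': v→{x}, y→∅; now {x}.
Read '0': x→{x}; now {x}.
Read '1': x→{v}; now {v}.
Read '1': v→{v, y}; now {v, y}.
Read '1': v→{v, y}, y→{w}; now {v, w, y}.
The final set {v, w, y} contains the accepting state w.

Yes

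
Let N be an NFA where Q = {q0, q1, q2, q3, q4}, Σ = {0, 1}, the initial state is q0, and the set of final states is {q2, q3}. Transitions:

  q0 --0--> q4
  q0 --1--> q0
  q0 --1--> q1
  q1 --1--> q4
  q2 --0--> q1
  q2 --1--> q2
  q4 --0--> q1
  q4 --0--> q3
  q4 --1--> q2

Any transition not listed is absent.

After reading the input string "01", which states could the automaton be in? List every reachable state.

Start in {q0}.
Read '0': {q0} → {q4}.
Read '1': {q4} → {q2}.

{q2}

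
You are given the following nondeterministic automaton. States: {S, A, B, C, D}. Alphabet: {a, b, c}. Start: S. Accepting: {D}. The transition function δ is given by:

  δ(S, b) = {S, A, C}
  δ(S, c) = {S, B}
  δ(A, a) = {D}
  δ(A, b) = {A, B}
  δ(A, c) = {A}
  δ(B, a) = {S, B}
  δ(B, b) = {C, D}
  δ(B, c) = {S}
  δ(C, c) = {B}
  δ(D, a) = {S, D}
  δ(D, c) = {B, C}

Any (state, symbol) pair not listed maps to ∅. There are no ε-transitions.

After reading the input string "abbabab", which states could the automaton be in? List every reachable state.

Start in {S}.
Read 'a': S→∅; now ∅.
The set is empty and remains empty for the remaining 6 symbols.

∅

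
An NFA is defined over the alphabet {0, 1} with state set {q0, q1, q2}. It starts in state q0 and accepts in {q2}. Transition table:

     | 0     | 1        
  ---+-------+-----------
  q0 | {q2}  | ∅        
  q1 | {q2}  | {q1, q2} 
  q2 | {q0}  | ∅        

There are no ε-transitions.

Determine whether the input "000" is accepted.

Start in {q0}.
Read '0': q0→{q2}; now {q2}.
Read '0': q2→{q0}; now {q0}.
Read '0': q0→{q2}; now {q2}.
The final set {q2} contains the accepting state q2.

Yes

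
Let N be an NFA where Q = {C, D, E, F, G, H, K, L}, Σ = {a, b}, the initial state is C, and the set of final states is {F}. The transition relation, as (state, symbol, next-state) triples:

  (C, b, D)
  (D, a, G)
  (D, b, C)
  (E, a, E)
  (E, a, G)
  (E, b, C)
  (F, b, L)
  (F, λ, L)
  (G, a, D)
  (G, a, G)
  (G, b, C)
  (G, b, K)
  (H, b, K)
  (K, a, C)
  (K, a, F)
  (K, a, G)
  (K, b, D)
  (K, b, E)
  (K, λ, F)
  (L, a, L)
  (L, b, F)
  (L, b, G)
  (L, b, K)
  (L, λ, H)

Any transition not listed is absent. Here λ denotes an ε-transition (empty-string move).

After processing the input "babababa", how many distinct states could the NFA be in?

6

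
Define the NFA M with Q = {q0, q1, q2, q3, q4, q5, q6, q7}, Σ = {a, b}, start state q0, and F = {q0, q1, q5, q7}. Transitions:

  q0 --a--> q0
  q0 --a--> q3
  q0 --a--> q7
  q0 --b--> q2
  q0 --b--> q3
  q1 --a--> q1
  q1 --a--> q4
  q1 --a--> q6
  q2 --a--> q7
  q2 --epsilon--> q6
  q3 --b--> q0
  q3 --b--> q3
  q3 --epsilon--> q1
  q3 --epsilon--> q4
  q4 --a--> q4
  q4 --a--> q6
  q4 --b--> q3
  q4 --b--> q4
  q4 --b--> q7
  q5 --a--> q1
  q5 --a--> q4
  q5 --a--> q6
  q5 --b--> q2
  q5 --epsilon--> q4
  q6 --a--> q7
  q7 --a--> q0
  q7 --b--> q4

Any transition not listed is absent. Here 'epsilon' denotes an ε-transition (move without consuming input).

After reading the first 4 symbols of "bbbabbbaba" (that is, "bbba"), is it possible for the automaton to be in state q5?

No

Start in {q0}.
Read 'b': q0→{q2, q3}; union {q2, q3}; ε-closure = {q1, q2, q3, q4, q6}.
Read 'b': q1→∅, q2→∅, q3→{q0, q3}, q4→{q3, q4, q7}, q6→∅; union {q0, q3, q4, q7}; ε-closure = {q0, q1, q3, q4, q7}.
Read 'b': q0→{q2, q3}, q1→∅, q3→{q0, q3}, q4→{q3, q4, q7}, q7→{q4}; union {q0, q2, q3, q4, q7}; ε-closure = {q0, q1, q2, q3, q4, q6, q7}.
Read 'a': q0→{q0, q3, q7}, q1→{q1, q4, q6}, q2→{q7}, q3→∅, q4→{q4, q6}, q6→{q7}, q7→{q0}; now {q0, q1, q3, q4, q6, q7}.
State q5 is not in {q0, q1, q3, q4, q6, q7}.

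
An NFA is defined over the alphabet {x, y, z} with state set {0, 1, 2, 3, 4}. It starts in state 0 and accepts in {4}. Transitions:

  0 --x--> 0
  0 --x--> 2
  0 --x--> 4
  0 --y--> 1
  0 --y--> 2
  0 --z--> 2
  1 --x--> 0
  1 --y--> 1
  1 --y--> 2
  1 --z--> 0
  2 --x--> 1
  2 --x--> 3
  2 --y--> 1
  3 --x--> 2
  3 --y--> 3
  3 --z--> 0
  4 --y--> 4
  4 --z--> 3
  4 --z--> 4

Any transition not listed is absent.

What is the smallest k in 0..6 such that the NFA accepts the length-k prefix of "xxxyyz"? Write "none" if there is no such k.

1

Start in {0}.
Read 'x': {0} → {0, 2, 4}.
None of the earlier sets intersect F, but {0, 2, 4} does.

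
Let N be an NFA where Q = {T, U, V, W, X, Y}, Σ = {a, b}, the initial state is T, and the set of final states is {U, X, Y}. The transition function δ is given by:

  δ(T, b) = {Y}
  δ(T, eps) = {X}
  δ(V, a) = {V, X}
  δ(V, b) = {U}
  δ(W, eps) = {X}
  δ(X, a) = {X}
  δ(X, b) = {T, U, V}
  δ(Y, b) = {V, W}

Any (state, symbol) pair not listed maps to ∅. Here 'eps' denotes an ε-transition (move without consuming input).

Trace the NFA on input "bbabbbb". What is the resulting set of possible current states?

Start: ε-closure({T}) = {T, X}.
Read 'b': {T, X} → {T, U, V, X, Y}.
Read 'b': {T, U, V, X, Y} → {T, U, V, W, X, Y}.
Read 'a': {T, U, V, W, X, Y} → {V, X}.
Read 'b': {V, X} → {T, U, V, X}.
Read 'b': {T, U, V, X} → {T, U, V, X, Y}.
Read 'b': {T, U, V, X, Y} → {T, U, V, W, X, Y}.
Read 'b': {T, U, V, W, X, Y} → {T, U, V, W, X, Y}.

{T, U, V, W, X, Y}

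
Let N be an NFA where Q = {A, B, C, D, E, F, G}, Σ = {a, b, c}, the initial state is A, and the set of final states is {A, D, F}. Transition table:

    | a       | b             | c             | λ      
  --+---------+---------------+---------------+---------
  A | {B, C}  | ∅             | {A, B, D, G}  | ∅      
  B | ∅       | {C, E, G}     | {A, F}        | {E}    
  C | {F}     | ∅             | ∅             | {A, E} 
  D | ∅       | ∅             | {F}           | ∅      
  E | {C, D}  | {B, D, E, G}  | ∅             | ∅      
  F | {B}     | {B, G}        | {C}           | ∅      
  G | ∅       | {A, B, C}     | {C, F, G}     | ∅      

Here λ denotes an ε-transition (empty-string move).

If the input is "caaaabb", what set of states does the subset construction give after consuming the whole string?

Start in {A}.
Read 'c': {A} → {A, B, D, E, G}.
Read 'a': {A, B, D, E, G} → {A, B, C, D, E}.
Read 'a': {A, B, C, D, E} → {A, B, C, D, E, F}.
Read 'a': {A, B, C, D, E, F} → {A, B, C, D, E, F}.
Read 'a': {A, B, C, D, E, F} → {A, B, C, D, E, F}.
Read 'b': {A, B, C, D, E, F} → {A, B, C, D, E, G}.
Read 'b': {A, B, C, D, E, G} → {A, B, C, D, E, G}.

{A, B, C, D, E, G}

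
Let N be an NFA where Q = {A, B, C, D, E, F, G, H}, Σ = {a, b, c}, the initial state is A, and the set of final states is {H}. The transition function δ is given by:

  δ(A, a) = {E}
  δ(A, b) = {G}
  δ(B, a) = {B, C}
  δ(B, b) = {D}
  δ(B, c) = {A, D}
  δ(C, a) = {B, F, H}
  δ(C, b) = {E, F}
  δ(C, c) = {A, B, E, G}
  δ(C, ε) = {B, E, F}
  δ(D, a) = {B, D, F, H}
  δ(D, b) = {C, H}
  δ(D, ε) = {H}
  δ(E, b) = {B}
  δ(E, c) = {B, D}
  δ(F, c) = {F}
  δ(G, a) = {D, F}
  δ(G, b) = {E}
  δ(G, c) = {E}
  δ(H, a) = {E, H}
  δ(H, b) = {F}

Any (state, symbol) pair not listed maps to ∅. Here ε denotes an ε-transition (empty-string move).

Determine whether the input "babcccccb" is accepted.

No

Start in {A}.
Read 'b': A→{G}; now {G}.
Read 'a': G→{D, F}; union {D, F}; ε-closure = {D, F, H}.
Read 'b': D→{C, H}, F→∅, H→{F}; union {C, F, H}; ε-closure = {B, C, E, F, H}.
Read 'c': B→{A, D}, C→{A, B, E, G}, E→{B, D}, F→{F}, H→∅; union {A, B, D, E, F, G}; ε-closure = {A, B, D, E, F, G, H}.
Read 'c': A→∅, B→{A, D}, D→∅, E→{B, D}, F→{F}, G→{E}, H→∅; union {A, B, D, E, F}; ε-closure = {A, B, D, E, F, H}.
Read 'c': A→∅, B→{A, D}, D→∅, E→{B, D}, F→{F}, H→∅; union {A, B, D, F}; ε-closure = {A, B, D, F, H}.
Read 'c': A→∅, B→{A, D}, D→∅, F→{F}, H→∅; union {A, D, F}; ε-closure = {A, D, F, H}.
Read 'c': A→∅, D→∅, F→{F}, H→∅; now {F}.
Read 'b': F→∅; now ∅.
The final set ∅ contains no accepting state.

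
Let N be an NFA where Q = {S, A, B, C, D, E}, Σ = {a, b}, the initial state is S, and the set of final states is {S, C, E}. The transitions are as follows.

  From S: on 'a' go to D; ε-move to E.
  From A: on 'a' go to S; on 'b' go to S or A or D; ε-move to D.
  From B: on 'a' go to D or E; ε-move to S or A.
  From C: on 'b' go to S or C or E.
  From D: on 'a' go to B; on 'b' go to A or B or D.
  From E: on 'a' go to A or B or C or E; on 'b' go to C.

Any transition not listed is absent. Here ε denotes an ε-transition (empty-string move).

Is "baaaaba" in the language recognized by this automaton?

No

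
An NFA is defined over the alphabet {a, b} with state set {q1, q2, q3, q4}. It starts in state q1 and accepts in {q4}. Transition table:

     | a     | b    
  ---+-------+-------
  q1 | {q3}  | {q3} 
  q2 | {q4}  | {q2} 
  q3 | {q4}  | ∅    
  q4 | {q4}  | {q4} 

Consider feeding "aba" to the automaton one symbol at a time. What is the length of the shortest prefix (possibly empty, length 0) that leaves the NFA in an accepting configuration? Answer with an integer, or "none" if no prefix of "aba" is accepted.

none

Start in {q1}.
Read 'a': q1→{q3}; now {q3}.
Read 'b': q3→∅; now ∅.
The set is empty and remains empty for the remaining 1 symbol.
No reachable set along the way intersects F.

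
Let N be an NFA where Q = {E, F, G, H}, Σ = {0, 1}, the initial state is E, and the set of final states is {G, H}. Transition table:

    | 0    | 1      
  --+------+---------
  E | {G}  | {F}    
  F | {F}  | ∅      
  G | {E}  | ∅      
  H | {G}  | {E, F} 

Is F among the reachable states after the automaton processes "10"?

Start in {E}.
Read '1': E→{F}; now {F}.
Read '0': F→{F}; now {F}.
State F is in {F}.

Yes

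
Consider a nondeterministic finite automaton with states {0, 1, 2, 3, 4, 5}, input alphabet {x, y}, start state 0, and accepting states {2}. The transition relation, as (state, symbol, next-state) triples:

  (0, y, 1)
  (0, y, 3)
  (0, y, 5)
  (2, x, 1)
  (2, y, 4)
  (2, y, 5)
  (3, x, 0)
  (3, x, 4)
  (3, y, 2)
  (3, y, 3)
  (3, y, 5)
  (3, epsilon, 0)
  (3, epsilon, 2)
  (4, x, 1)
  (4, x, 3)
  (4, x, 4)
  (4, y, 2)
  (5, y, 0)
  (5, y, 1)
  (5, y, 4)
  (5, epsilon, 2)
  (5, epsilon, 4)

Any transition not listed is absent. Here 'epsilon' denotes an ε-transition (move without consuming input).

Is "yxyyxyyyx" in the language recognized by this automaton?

Yes

Start in {0}.
Read 'y': {0} → {0, 1, 2, 3, 4, 5}.
Read 'x': {0, 1, 2, 3, 4, 5} → {0, 1, 2, 3, 4}.
Read 'y': {0, 1, 2, 3, 4} → {0, 1, 2, 3, 4, 5}.
Read 'y': {0, 1, 2, 3, 4, 5} → {0, 1, 2, 3, 4, 5}.
Read 'x': {0, 1, 2, 3, 4, 5} → {0, 1, 2, 3, 4}.
Read 'y': {0, 1, 2, 3, 4} → {0, 1, 2, 3, 4, 5}.
Read 'y': {0, 1, 2, 3, 4, 5} → {0, 1, 2, 3, 4, 5}.
Read 'y': {0, 1, 2, 3, 4, 5} → {0, 1, 2, 3, 4, 5}.
Read 'x': {0, 1, 2, 3, 4, 5} → {0, 1, 2, 3, 4}.
The final set {0, 1, 2, 3, 4} contains the accepting state 2.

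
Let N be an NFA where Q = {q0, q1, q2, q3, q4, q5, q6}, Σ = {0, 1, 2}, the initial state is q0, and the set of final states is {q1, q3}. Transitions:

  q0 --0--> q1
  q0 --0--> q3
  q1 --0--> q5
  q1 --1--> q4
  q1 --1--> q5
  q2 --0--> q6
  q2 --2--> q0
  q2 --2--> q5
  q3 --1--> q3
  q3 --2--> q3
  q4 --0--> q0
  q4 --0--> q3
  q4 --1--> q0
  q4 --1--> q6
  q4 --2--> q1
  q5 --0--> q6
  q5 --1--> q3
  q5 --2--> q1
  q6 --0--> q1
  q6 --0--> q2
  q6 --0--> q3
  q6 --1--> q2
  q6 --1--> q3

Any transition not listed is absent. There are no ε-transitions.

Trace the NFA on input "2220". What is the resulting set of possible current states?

∅

Start in {q0}.
Read '2': q0→∅; now ∅.
The set is empty and remains empty for the remaining 3 symbols.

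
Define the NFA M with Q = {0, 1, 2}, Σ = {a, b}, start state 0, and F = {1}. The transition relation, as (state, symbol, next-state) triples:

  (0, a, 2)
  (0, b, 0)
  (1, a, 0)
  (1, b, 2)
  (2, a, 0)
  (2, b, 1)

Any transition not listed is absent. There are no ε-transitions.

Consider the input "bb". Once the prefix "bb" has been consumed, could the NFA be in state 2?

No

Start in {0}.
Read 'b': 0→{0}; now {0}.
Read 'b': 0→{0}; now {0}.
State 2 is not in {0}.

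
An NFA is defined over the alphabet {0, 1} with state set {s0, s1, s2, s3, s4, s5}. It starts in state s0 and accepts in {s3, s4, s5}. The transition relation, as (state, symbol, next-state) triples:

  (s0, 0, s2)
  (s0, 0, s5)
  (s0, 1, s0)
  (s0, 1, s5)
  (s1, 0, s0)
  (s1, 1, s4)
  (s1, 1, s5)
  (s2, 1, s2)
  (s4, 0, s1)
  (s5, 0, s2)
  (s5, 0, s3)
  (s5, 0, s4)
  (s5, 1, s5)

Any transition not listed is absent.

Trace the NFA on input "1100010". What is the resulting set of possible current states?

Start in {s0}.
Read '1': {s0} → {s0, s5}.
Read '1': {s0, s5} → {s0, s5}.
Read '0': {s0, s5} → {s2, s3, s4, s5}.
Read '0': {s2, s3, s4, s5} → {s1, s2, s3, s4}.
Read '0': {s1, s2, s3, s4} → {s0, s1}.
Read '1': {s0, s1} → {s0, s4, s5}.
Read '0': {s0, s4, s5} → {s1, s2, s3, s4, s5}.

{s1, s2, s3, s4, s5}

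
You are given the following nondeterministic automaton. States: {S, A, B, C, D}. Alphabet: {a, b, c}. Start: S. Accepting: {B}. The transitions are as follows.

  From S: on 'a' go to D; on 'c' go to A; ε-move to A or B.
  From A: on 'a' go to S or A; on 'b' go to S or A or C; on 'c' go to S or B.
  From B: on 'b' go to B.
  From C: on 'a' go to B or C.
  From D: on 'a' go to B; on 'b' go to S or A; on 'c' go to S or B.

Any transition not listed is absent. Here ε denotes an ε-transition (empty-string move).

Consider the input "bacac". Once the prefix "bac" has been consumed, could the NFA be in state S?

Yes

Start: ε-closure({S}) = {S, A, B}.
Read 'b': S→∅, A→{S, A, C}, B→{B}; now {S, A, B, C}.
Read 'a': S→{D}, A→{S, A}, B→∅, C→{B, C}; now {S, A, B, C, D}.
Read 'c': S→{A}, A→{S, B}, B→∅, C→∅, D→{S, B}; now {S, A, B}.
State S is in {S, A, B}.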